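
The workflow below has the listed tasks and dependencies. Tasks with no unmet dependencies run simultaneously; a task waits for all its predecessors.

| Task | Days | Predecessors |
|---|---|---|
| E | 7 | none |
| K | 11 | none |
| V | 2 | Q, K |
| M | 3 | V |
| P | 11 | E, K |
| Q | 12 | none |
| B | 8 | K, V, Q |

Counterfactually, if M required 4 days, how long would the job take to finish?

22

Critical path before the change: Q→V→B = 12+2+8 = 22 giving 22 days.
The longest path through M is only 17 days, so M has float 5.
No other chain overtakes it, so the finish is 22 days.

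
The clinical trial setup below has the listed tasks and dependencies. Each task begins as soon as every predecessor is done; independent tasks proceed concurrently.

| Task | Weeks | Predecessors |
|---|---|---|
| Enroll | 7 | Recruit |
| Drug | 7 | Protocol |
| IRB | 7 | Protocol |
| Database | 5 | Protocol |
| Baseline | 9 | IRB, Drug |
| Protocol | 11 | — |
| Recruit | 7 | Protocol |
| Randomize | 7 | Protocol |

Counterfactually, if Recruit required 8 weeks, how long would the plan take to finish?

Critical path before the change: Protocol→IRB→Baseline = 11+7+9 = 27 giving 27 weeks.
Recruit has 2 weeks of float (longest path through it is 25).
That remains the longest chain; total 27 weeks.

27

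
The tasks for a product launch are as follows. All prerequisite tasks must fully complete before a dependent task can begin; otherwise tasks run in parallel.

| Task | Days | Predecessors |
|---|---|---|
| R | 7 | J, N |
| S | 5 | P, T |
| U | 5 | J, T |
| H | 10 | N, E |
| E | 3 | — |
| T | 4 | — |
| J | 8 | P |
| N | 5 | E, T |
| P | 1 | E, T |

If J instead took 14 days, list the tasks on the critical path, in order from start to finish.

T, P, J, R

Actual critical path: T→P→J→R = 4+1+8+7 = 20 ⇒ 20 days.
Since J is critical, the +6 change carries straight to that chain (now 26 days).
The critical path is still T→P→J→R; finish is now 26 days.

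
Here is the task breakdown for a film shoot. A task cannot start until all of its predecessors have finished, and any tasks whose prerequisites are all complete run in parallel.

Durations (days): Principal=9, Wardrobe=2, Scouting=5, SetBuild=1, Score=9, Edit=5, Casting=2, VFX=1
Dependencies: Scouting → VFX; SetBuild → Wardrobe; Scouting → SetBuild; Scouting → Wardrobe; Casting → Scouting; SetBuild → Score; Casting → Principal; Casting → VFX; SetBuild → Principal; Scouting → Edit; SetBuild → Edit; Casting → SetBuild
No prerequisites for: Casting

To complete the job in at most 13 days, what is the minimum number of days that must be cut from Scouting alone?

Current finish: 17 days; target: 13.
Scouting is on every critical path, so each day cut from Scouting cuts the finish by one (this holds down to a finish of 13).
Need 17 − 13 = 4 days off Scouting → Scouting becomes 1 day, finish becomes 13.

4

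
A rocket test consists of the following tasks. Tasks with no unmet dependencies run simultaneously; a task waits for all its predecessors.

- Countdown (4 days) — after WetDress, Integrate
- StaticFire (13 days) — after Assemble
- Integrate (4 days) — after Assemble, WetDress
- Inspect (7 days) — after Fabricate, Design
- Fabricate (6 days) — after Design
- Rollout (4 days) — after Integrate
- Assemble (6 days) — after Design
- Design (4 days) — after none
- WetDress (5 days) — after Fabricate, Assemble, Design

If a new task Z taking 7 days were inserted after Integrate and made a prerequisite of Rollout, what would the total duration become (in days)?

Originally the plan takes 23 days.
With Z inserted, Rollout now waits for max(Integrate, Z).
New critical path: Design→Fabricate→WetDress→Integrate→Z→Rollout = 4+6+5+4+7+4 = 30 ⇒ 30 days.

30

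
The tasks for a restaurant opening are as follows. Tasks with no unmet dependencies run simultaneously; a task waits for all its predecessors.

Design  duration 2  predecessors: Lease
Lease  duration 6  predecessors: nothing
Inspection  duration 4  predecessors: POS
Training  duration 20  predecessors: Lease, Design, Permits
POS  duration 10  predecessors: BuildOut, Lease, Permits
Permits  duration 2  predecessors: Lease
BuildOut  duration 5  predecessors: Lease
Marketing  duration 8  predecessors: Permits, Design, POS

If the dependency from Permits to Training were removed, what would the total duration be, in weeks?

Before: longest chain Lease→BuildOut→POS→Marketing = 6+5+10+8 = 29, finish 29.
Dropping Permits→Training doesn't change Training's earliest start (8); another predecessor still binds.
After: Lease→BuildOut→POS→Marketing = 6+5+10+8 = 29 → 29 weeks.

29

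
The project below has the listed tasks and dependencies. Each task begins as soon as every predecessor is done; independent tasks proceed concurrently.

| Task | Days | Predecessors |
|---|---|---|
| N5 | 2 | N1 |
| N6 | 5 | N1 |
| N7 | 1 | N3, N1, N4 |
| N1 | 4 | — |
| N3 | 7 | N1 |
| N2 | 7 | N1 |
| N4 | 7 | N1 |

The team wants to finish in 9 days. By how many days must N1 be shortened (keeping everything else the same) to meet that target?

Current finish: 12 days; target: 9.
N1 is on every critical path, so each day cut from N1 cuts the finish by one (this holds down to a finish of 9).
Need 12 − 9 = 3 days off N1 → N1 becomes 1 day, finish becomes 9.

3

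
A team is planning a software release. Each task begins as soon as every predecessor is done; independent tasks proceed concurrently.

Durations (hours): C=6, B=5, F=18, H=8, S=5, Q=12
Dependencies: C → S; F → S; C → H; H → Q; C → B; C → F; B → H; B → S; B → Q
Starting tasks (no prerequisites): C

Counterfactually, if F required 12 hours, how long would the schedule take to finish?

31

The binding path is C→B→H→Q = 6+5+8+12 = 31; finish at 31 hours.
The longest path through F is only 29 hours, so F has float 2.
The critical path is still C→B→H→Q; finish is now 31 hours.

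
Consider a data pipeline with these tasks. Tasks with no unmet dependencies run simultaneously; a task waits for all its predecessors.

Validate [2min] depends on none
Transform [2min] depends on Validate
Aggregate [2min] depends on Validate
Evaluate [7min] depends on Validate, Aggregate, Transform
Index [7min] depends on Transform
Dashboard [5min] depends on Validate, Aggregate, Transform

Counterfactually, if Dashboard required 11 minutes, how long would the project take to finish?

15

Baseline: Validate→Transform→Evaluate = 2+2+7 = 11 → 11 minutes.
Dashboard is off the critical path — its longest chain is 9 minutes, giving 2 of slack.
Now Validate→Transform→Dashboard = 2+2+11 = 15 is longest, so the finish becomes 15 minutes.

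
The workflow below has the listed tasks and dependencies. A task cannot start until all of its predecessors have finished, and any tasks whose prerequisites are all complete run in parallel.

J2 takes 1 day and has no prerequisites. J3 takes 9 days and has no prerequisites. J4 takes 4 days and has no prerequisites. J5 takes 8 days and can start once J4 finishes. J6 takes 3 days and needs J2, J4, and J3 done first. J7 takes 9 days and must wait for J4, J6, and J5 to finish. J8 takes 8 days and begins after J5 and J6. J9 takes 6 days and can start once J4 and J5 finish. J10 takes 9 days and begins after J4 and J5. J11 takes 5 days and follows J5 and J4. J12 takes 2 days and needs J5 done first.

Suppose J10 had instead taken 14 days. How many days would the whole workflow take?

26

Baseline: J4→J5→J10 = 4+8+9 = 21 → 21 days.
J10 lies on that path, so at 14 days the path becomes 26 days.
That remains the longest chain; total 26 days.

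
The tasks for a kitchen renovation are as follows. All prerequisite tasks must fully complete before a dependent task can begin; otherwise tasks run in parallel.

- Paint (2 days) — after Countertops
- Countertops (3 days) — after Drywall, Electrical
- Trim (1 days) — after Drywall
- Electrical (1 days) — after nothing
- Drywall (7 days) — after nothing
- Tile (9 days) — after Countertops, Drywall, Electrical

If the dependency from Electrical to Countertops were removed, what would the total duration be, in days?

19

With the dependency in place, Drywall→Countertops→Tile = 7+3+9 = 19 sets the finish at 19 days.
Dropping Electrical→Countertops doesn't change Countertops's earliest start (7); another predecessor still binds.
New critical path: Drywall→Countertops→Tile = 7+3+9 = 19 ⇒ 19 days.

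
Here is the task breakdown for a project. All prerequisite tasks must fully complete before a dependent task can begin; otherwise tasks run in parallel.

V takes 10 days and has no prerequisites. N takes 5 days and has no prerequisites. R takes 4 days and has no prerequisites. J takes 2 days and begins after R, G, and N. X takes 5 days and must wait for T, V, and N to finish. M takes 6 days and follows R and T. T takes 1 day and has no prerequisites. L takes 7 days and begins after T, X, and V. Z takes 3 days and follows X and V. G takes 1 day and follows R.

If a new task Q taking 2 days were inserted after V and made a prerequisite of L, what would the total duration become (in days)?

Originally the job takes 22 days.
With Q inserted, L now waits for max(T, X, V, Q).
New critical path: V→X→L = 10+5+7 = 22 ⇒ 22 days.

22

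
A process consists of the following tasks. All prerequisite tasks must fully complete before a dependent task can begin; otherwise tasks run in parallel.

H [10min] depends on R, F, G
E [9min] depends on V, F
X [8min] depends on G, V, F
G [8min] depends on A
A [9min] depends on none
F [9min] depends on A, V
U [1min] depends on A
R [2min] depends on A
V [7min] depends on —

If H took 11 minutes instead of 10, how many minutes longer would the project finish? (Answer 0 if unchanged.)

The binding path is A→F→H = 9+9+10 = 28; finish at 28 minutes.
Since H is critical, the +1 change carries straight to that chain (now 29 minutes).
The critical path is still A→F→H; finish is now 29 minutes.
Change in finish: 29 − 28 = +1 minutes.

1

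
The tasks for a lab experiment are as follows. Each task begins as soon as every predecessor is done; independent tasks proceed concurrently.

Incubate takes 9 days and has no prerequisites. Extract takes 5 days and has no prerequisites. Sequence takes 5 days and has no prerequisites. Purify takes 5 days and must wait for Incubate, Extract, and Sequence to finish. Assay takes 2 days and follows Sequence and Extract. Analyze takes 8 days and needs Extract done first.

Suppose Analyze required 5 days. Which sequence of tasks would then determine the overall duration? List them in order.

Incubate, Purify

The binding path is Incubate→Purify = 9+5 = 14; finish at 14 days.
The longest path through Analyze is only 13 days, so Analyze has float 1.
The critical path is still Incubate→Purify; finish is now 14 days.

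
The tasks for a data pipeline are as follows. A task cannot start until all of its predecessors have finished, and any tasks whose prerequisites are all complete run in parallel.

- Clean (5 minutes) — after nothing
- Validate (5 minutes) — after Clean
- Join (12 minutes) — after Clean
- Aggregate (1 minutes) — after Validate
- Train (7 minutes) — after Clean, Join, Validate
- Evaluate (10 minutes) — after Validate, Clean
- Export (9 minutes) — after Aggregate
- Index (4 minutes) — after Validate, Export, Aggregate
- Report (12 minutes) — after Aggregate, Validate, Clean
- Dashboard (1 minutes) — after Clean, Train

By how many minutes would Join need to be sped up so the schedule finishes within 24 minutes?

1

Current finish: 25 minutes; target: 24.
Join is on every critical path, so each minute cut from Join cuts the finish by one (this holds down to a finish of 24).
Need 25 − 24 = 1 minute off Join → Join becomes 11 minutes, finish becomes 24.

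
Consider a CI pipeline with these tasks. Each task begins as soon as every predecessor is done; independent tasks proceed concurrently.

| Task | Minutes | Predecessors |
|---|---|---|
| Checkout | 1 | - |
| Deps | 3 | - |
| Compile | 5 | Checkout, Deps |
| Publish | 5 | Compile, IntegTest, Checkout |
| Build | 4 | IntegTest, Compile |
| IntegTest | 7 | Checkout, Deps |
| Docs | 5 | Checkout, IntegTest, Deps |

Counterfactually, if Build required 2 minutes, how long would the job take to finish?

The binding path is Deps→IntegTest→Docs = 3+7+5 = 15; finish at 15 minutes.
Build has 1 minute of float (longest path through it is 14).
No other chain overtakes it, so the finish is 15 minutes.

15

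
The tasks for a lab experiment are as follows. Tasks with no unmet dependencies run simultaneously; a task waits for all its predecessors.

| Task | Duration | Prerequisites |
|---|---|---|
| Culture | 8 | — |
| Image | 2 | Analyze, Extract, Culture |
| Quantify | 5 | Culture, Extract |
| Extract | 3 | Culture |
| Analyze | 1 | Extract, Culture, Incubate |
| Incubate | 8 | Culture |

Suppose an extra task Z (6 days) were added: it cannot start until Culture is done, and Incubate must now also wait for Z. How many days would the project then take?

Originally the project takes 19 days.
With Z inserted, Incubate now waits for max(Culture, Z).
New critical path: Culture→Z→Incubate→Analyze→Image = 8+6+8+1+2 = 25 ⇒ 25 days.

25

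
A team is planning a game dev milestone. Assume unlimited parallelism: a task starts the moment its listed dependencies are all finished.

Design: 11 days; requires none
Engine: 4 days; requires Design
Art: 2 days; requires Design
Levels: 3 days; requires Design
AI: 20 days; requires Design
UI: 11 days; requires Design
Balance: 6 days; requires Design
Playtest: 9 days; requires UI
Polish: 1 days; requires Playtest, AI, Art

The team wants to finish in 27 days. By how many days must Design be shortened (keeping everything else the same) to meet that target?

Current finish: 32 days; target: 27.
Design is on every critical path, so each day cut from Design cuts the finish by one (this holds down to a finish of 22).
Need 32 − 27 = 5 days off Design → Design becomes 6 days, finish becomes 27.

5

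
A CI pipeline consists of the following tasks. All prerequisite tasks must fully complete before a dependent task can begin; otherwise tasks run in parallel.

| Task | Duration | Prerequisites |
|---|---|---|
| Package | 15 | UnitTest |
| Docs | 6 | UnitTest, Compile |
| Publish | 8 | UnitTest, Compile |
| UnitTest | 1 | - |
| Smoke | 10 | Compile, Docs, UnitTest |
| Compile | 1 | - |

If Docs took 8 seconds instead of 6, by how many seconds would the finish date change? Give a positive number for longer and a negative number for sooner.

Critical path before the change: Compile→Docs→Smoke = 1+6+10 = 17 giving 17 seconds.
Docs lies on that path, so at 8 seconds the path becomes 19 seconds.
The critical path is still Compile→Docs→Smoke; finish is now 19 seconds.
Change in finish: 19 − 17 = +2 seconds.

2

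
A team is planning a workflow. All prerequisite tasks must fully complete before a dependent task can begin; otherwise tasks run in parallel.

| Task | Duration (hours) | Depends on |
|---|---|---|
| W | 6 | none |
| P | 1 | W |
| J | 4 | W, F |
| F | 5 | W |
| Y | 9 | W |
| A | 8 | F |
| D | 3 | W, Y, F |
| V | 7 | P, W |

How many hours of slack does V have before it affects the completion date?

5

The longest chain is W→F→A = 6+5+8 = 19; overall finish 19 hours.
V finishes as early as 14 and must finish by 19.
So V can slip 19 − 14 = 5 hours.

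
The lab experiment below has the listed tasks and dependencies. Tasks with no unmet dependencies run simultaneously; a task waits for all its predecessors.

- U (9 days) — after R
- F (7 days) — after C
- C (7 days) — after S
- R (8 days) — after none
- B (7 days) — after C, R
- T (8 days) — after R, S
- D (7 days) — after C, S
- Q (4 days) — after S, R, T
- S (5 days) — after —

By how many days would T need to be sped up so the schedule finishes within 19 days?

1

Current finish: 20 days; target: 19.
T is on every critical path, so each day cut from T cuts the finish by one (this holds down to a finish of 19).
Need 20 − 19 = 1 day off T → T becomes 7 days, finish becomes 19.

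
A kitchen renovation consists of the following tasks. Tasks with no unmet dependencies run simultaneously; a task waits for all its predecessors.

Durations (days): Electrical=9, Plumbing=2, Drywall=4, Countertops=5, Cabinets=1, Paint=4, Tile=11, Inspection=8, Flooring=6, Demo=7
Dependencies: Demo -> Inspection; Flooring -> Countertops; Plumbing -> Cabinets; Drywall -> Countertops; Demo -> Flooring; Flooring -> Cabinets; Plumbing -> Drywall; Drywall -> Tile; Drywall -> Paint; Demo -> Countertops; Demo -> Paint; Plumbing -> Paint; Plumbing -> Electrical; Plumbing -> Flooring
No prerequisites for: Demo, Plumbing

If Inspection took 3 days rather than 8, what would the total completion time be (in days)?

The binding path is Demo→Flooring→Countertops = 7+6+5 = 18; finish at 18 days.
Inspection is off the critical path — its longest chain is 15 days, giving 3 of slack.
That remains the longest chain; total 18 days.

18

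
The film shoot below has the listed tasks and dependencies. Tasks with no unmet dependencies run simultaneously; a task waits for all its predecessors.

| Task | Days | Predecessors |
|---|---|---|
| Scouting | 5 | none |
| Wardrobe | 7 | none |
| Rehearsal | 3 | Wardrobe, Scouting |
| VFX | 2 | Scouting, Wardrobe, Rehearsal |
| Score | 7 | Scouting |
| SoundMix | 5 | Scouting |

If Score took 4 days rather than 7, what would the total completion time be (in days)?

Actual critical path: Scouting→Score = 5+7 = 12 ⇒ 12 days.
Score is on the critical path; changing it to 4 makes that path 9 days.
New critical path: Wardrobe→Rehearsal→VFX = 7+3+2 = 12 ⇒ 12 days.

12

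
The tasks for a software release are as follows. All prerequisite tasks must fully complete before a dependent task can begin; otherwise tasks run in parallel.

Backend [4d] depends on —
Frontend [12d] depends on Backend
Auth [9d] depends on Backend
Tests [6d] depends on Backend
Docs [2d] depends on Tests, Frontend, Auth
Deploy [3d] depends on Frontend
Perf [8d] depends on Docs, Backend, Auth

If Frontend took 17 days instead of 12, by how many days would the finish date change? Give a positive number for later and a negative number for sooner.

5

Critical path before the change: Backend→Frontend→Docs→Perf = 4+12+2+8 = 26 giving 26 days.
Since Frontend is critical, the +5 change carries straight to that chain (now 31 days).
That remains the longest chain; total 31 days.
Change in finish: 31 − 26 = +5 days.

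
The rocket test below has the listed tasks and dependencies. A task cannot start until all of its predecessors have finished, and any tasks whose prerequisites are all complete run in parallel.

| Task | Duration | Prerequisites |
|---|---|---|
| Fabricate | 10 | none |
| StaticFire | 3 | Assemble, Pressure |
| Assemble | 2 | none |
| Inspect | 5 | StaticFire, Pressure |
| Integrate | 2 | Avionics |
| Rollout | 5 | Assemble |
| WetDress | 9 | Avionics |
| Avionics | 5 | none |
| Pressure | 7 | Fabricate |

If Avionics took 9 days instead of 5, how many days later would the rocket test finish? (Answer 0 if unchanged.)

As given, the longest chain is Fabricate→Pressure→StaticFire→Inspect = 10+7+3+5 = 25, so the finish is 25 days.
Avionics has 11 days of float (longest path through it is 14).
That remains the longest chain; total 25 days.
Change in finish: 25 − 25 = +0 days.

0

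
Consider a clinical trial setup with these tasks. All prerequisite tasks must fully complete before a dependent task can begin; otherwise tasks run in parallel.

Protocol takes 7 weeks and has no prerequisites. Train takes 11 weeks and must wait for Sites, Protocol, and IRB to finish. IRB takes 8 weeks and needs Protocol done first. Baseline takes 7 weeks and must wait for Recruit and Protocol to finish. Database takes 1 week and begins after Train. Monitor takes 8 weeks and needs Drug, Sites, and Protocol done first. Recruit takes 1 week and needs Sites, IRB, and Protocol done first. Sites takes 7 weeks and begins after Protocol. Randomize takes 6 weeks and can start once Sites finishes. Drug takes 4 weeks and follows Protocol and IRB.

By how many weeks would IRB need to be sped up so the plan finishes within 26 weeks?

1

Current finish: 27 weeks; target: 26.
IRB is on every critical path, so each week cut from IRB cuts the finish by one (this holds down to a finish of 26).
Need 27 − 26 = 1 week off IRB → IRB becomes 7 weeks, finish becomes 26.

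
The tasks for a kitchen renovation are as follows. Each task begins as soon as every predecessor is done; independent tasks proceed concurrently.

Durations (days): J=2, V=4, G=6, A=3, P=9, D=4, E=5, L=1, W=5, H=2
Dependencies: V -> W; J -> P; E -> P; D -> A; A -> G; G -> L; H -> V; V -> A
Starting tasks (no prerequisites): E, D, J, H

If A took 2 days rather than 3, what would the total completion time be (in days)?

15

The binding path is H→V→A→G→L = 2+4+3+6+1 = 16; finish at 16 days.
A is on the critical path; changing it to 2 makes that path 15 days.
No other chain overtakes it, so the finish is 15 days.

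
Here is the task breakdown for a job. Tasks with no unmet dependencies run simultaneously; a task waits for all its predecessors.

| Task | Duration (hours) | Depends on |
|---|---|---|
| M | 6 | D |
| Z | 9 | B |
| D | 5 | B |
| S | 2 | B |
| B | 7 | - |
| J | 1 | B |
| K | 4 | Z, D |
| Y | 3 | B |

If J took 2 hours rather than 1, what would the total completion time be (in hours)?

20

The binding path is B→Z→K = 7+9+4 = 20; finish at 20 hours.
The longest path through J is only 8 hours, so J has float 12.
That remains the longest chain; total 20 hours.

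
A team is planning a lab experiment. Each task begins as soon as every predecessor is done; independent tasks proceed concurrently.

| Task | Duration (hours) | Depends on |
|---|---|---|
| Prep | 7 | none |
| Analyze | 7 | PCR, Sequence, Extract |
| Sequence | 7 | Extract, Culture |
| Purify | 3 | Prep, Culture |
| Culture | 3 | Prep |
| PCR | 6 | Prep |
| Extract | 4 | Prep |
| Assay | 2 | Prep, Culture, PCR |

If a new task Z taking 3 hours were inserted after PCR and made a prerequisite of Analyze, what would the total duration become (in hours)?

Originally the job takes 25 hours.
With Z inserted, Analyze now waits for max(PCR, Sequence, Extract, Z).
New critical path: Prep→Extract→Sequence→Analyze = 7+4+7+7 = 25 ⇒ 25 hours.

25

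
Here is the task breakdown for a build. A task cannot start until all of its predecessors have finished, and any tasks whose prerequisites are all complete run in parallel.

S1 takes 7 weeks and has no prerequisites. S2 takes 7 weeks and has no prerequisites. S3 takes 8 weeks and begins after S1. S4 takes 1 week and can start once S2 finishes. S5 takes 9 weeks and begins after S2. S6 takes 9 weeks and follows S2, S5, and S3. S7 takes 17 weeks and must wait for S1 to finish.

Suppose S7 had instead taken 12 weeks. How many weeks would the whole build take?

25

The binding path is S2→S5→S6 = 7+9+9 = 25; finish at 25 weeks.
S7 has 1 week of float (longest path through it is 24).
The critical path is still S2→S5→S6; finish is now 25 weeks.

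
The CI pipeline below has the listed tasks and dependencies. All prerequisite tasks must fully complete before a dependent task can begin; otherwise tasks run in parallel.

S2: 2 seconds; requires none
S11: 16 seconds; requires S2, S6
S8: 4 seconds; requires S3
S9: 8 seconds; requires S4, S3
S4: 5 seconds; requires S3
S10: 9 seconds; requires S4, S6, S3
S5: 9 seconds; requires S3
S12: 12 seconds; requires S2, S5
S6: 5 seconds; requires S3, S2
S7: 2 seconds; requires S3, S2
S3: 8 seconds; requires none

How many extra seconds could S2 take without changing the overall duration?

6

The longest chain is S3→S5→S12 = 8+9+12 = 29; overall finish 29 seconds.
Longest path through S2: 23 seconds (earliest finish 2, latest finish 8).
So S2 can slip 8 − 2 = 6 seconds.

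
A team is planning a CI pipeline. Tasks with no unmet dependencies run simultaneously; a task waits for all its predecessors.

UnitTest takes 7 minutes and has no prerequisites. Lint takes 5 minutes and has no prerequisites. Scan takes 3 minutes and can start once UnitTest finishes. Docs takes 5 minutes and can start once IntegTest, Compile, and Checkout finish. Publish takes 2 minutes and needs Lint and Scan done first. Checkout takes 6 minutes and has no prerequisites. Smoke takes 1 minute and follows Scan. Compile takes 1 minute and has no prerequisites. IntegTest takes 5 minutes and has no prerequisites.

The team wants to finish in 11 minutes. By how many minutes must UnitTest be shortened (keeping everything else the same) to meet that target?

1

Current finish: 12 minutes; target: 11.
UnitTest is on every critical path, so each minute cut from UnitTest cuts the finish by one (this holds down to a finish of 11).
Need 12 − 11 = 1 minute off UnitTest → UnitTest becomes 6 minutes, finish becomes 11.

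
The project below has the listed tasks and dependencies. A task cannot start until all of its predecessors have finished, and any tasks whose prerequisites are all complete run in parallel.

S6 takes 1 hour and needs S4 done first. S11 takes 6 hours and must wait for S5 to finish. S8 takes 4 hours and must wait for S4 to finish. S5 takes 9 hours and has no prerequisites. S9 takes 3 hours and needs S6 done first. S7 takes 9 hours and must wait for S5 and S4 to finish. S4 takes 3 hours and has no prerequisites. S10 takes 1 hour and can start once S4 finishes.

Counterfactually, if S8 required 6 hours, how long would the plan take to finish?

18

The binding path is S5→S7 = 9+9 = 18; finish at 18 hours.
S8 is off the critical path — its longest chain is 7 hours, giving 11 of slack.
That remains the longest chain; total 18 hours.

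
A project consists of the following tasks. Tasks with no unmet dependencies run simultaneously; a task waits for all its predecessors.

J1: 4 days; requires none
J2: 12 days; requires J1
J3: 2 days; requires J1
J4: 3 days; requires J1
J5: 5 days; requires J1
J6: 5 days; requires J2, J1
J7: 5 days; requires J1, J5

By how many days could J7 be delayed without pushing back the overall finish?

The longest chain is J1→J2→J6 = 4+12+5 = 21; overall finish 21 days.
J7 finishes as early as 14 and must finish by 21.
So J7 can slip 21 − 14 = 7 days.

7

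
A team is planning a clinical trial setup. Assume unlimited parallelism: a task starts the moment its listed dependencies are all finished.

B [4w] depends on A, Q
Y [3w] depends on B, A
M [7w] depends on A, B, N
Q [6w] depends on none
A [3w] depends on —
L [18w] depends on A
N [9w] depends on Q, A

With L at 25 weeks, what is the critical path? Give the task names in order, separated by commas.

Critical path before the change: Q→N→M = 6+9+7 = 22 giving 22 weeks.
L has 1 week of float (longest path through it is 21).
The binding chain switches to A→L = 3+25 = 28; finish 28 weeks.

A, L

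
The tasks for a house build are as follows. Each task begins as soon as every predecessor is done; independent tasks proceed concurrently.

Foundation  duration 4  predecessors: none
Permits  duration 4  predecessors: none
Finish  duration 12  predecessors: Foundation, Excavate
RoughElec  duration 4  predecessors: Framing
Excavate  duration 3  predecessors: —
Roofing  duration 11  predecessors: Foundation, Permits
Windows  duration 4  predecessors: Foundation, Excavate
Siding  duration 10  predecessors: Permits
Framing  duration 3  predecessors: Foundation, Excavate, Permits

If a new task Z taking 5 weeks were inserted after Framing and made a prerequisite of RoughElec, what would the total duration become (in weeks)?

16

Originally the schedule takes 16 weeks.
With Z inserted, RoughElec now waits for max(Framing, Z).
New critical path: Permits→Framing→Z→RoughElec = 4+3+5+4 = 16 ⇒ 16 weeks.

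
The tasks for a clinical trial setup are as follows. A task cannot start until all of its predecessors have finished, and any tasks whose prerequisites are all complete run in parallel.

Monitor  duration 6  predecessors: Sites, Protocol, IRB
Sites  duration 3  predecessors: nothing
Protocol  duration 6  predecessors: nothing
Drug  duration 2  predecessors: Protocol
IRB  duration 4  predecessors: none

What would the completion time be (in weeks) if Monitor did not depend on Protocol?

10

Original critical path: Protocol→Monitor = 6+6 = 12 ⇒ 12 weeks.
Without Protocol→Monitor, Monitor's earliest start moves from 6 to 4.
New critical path: IRB→Monitor = 4+6 = 10 ⇒ 10 weeks.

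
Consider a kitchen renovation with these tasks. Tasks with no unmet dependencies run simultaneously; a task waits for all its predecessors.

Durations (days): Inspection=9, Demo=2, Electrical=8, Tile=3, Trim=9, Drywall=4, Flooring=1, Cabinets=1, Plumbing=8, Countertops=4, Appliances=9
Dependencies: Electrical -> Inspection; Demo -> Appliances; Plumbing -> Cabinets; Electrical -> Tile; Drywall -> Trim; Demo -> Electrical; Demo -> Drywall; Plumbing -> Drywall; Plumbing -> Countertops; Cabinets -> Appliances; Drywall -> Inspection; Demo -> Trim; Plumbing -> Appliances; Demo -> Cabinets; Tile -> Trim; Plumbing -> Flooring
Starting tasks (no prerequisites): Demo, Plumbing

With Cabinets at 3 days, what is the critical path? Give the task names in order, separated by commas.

Demo, Electrical, Tile, Trim

Baseline: Demo→Electrical→Tile→Trim = 2+8+3+9 = 22 → 22 days.
The longest path through Cabinets is only 18 days, so Cabinets has float 4.
That remains the longest chain; total 22 days.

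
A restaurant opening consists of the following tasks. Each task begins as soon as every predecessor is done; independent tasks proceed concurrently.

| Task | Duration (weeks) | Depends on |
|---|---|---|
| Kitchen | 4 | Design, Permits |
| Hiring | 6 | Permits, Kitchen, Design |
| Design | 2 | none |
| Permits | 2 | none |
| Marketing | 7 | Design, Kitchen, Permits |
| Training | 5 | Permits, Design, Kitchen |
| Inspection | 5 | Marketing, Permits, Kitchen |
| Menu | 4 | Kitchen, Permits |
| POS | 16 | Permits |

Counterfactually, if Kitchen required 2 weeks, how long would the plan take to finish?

18

Baseline: Permits→Kitchen→Marketing→Inspection = 2+4+7+5 = 18 → 18 weeks.
Since Kitchen is critical, the -2 change carries straight to that chain (now 16 weeks).
New critical path: Permits→POS = 2+16 = 18 ⇒ 18 weeks.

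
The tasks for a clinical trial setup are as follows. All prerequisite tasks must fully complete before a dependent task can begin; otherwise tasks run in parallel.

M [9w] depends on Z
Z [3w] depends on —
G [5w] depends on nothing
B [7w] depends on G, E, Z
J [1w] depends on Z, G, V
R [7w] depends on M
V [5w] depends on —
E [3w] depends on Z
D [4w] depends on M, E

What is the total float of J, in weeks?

13

The longest chain is Z→M→R = 3+9+7 = 19; overall finish 19 weeks.
Longest path through J: 6 weeks (earliest finish 6, latest finish 19).
Slack of J = 18 − 5 = 13 weeks.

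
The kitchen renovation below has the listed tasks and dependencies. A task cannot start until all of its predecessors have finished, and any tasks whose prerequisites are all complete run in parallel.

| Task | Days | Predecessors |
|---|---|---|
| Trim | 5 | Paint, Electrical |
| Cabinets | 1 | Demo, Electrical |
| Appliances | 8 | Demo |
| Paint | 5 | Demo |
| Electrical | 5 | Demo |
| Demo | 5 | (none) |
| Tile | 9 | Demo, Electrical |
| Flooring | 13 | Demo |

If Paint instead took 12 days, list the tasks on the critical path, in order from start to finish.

Demo, Paint, Trim

Critical path before the change: Demo→Electrical→Tile = 5+5+9 = 19 giving 19 days.
Paint has 4 days of float (longest path through it is 15).
New critical path: Demo→Paint→Trim = 5+12+5 = 22 ⇒ 22 days.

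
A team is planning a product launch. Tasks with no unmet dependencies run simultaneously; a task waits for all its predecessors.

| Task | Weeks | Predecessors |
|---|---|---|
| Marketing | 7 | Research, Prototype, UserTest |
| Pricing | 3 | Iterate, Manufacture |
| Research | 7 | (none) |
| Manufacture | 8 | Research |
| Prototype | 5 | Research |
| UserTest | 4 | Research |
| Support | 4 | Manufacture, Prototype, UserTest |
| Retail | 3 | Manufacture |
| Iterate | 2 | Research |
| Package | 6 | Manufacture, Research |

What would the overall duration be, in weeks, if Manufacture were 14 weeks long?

27

The binding path is Research→Manufacture→Package = 7+8+6 = 21; finish at 21 weeks.
Manufacture is on the critical path; changing it to 14 makes that path 27 weeks.
That remains the longest chain; total 27 weeks.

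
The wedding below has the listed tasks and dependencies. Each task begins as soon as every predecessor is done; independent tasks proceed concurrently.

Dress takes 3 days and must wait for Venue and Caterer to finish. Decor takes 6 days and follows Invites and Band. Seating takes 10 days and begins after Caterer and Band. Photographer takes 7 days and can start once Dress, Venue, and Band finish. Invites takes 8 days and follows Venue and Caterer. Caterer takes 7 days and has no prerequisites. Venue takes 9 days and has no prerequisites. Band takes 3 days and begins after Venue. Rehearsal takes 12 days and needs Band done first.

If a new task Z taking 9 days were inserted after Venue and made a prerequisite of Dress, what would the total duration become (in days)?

28

Originally the job takes 24 days.
With Z inserted, Dress now waits for max(Venue, Caterer, Z).
New critical path: Venue→Z→Dress→Photographer = 9+9+3+7 = 28 ⇒ 28 days.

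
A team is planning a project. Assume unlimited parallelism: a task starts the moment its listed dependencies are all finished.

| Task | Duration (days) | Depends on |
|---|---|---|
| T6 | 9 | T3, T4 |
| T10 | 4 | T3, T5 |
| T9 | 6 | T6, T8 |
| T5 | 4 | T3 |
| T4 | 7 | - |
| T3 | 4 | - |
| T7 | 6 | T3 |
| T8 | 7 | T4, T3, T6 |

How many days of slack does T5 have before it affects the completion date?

The longest chain is T4→T6→T8→T9 = 7+9+7+6 = 29; overall finish 29 days.
The longest chain containing T5 totals 12 days.
Float = 29 − 12 = 17.

17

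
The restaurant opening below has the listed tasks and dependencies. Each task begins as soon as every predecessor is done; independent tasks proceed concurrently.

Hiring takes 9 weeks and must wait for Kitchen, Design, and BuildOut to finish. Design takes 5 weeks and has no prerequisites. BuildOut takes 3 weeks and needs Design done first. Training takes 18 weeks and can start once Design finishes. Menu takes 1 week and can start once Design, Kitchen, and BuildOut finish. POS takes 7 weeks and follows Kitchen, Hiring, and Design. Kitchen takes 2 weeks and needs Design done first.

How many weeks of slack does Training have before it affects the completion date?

Design→BuildOut→Hiring→POS = 5+3+9+7 = 24 sets the makespan at 24 weeks.
The longest chain containing Training totals 23 weeks.
Float = 24 − 23 = 1.

1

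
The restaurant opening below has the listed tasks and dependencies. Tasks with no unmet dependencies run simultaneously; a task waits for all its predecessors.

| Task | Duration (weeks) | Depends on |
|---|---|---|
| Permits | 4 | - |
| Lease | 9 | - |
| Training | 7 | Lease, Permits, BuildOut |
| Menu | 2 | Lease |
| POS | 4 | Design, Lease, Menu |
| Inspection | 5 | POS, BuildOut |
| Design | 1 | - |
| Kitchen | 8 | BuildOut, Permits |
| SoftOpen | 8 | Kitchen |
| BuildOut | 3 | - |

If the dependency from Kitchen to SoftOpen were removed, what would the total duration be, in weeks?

20

With the dependency in place, Lease→Menu→POS→Inspection = 9+2+4+5 = 20 sets the finish at 20 weeks.
Without Kitchen→SoftOpen, SoftOpen's earliest start moves from 12 to 0.
New critical path: Lease→Menu→POS→Inspection = 9+2+4+5 = 20 ⇒ 20 weeks.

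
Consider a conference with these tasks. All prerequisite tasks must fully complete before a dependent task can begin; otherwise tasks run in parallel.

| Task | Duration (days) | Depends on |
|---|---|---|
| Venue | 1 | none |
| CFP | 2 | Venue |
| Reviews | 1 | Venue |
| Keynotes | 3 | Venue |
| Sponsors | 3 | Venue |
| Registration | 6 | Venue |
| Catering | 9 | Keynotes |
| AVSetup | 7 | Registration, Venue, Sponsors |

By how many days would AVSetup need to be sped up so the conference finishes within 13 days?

Current finish: 14 days; target: 13.
AVSetup is on every critical path, so each day cut from AVSetup cuts the finish by one (this holds down to a finish of 13).
Need 14 − 13 = 1 day off AVSetup → AVSetup becomes 6 days, finish becomes 13.

1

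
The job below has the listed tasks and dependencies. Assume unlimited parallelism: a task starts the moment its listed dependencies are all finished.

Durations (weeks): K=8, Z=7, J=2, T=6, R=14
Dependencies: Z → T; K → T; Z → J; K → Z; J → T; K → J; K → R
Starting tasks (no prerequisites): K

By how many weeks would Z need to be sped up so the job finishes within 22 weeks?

Current finish: 23 weeks; target: 22.
Z is on every critical path, so each week cut from Z cuts the finish by one (this holds down to a finish of 22).
Need 23 − 22 = 1 week off Z → Z becomes 6 weeks, finish becomes 22.

1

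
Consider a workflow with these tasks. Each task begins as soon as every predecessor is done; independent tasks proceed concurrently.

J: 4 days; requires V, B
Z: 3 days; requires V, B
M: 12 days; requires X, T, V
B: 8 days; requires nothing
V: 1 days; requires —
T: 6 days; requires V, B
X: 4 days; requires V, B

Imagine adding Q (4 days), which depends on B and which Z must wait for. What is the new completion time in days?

26

Originally the project takes 26 days.
With Q inserted, Z now waits for max(V, B, Q).
New critical path: B→T→M = 8+6+12 = 26 ⇒ 26 days.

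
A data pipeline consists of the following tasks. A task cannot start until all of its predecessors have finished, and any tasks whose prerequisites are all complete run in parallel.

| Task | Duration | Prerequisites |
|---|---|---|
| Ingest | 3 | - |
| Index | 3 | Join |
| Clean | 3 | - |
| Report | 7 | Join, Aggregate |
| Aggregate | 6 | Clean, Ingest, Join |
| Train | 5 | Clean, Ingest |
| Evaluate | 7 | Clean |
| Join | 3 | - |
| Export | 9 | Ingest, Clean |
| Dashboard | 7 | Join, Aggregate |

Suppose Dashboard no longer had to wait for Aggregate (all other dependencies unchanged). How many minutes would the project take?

16

Before: longest chain Ingest→Aggregate→Report = 3+6+7 = 16, finish 16.
Without Aggregate→Dashboard, Dashboard's earliest start moves from 9 to 3.
The longest chain is now Ingest→Aggregate→Report = 3+6+7 = 16, so the project takes 16 minutes.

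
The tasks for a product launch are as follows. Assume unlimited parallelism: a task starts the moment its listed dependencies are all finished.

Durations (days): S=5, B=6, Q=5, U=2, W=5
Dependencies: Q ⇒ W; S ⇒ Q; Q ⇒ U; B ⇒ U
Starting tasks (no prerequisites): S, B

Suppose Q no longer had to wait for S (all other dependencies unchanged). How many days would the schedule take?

10

Before: longest chain S→Q→W = 5+5+5 = 15, finish 15.
Without S→Q, Q's earliest start moves from 5 to 0.
New critical path: Q→W = 5+5 = 10 ⇒ 10 days.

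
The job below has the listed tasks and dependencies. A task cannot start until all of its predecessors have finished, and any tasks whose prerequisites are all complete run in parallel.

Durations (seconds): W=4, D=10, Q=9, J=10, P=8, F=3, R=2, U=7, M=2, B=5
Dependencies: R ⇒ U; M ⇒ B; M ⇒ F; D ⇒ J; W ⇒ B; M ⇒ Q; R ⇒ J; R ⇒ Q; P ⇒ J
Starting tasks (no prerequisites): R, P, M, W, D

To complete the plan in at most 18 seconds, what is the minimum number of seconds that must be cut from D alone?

2

Current finish: 20 seconds; target: 18.
D is on every critical path, so each second cut from D cuts the finish by one (this holds down to a finish of 18).
Need 20 − 18 = 2 seconds off D → D becomes 8 seconds, finish becomes 18.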